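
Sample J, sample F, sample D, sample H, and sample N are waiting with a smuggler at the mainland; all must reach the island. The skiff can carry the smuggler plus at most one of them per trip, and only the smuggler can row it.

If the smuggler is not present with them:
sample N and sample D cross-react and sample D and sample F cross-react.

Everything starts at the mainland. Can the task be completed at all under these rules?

Yes

1. Smuggler goes to the island with sample D.  [the mainland: sample F, sample H, sample J, sample N | the island: sample D]
2. Smuggler goes back to the mainland alone.  [the mainland: sample F, sample H, sample J, sample N | the island: sample D]
3. Smuggler goes to the island with sample J.  [the mainland: sample F, sample H, sample N | the island: sample D, sample J]
4. Smuggler goes back to the mainland alone.  [the mainland: sample F, sample H, sample N | the island: sample D, sample J]
5. Smuggler goes to the island with sample F.  [the mainland: sample H, sample N | the island: sample D, sample F, sample J]
6. Smuggler goes back to the mainland with sample D.  [the mainland: sample D, sample H, sample N | the island: sample F, sample J]
7. Smuggler goes to the island with sample N.  [the mainland: sample D, sample H | the island: sample F, sample J, sample N]
8. Smuggler goes back to the mainland alone.  [the mainland: sample D, sample H | the island: sample F, sample J, sample N]
9. Smuggler goes to the island with sample H.  [the mainland: sample D | the island: sample F, sample H, sample J, sample N]
10. Smuggler goes back to the mainland alone.  [the mainland: sample D | the island: sample F, sample H, sample J, sample N]
11. Smuggler goes to the island with sample D.  [the mainland: — | the island: sample D, sample F, sample H, sample J, sample N]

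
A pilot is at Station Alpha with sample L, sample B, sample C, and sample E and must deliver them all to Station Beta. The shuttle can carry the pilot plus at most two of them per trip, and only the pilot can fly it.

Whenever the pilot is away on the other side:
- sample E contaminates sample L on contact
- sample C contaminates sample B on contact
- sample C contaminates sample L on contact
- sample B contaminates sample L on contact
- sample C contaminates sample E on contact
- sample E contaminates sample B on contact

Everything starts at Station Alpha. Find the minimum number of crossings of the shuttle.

Whatever the first load, the items left behind include a forbidden pair without the pilot. No opening move is safe, so no plan exists.

impossible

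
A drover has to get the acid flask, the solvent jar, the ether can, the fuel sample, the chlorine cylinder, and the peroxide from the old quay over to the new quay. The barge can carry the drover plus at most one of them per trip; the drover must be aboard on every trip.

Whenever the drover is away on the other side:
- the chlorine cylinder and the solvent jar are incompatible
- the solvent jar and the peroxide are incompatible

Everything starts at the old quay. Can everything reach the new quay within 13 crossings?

Yes — this plan uses 13 crossings (≤ 13):
1. Drover goes to the new quay with the solvent jar.  [the old quay: the acid flask, the chlorine cylinder, the ether can, the fuel sample, the peroxide | the new quay: the solvent jar]
2. Drover goes back to the old quay alone.  [the old quay: the acid flask, the chlorine cylinder, the ether can, the fuel sample, the peroxide | the new quay: the solvent jar]
3. Drover goes to the new quay with the acid flask.  [the old quay: the chlorine cylinder, the ether can, the fuel sample, the peroxide | the new quay: the acid flask, the solvent jar]
4. Drover goes back to the old quay alone.  [the old quay: the chlorine cylinder, the ether can, the fuel sample, the peroxide | the new quay: the acid flask, the solvent jar]
5. Drover goes to the new quay with the ether can.  [the old quay: the chlorine cylinder, the fuel sample, the peroxide | the new quay: the acid flask, the ether can, the solvent jar]
6. Drover goes back to the old quay alone.  [the old quay: the chlorine cylinder, the fuel sample, the peroxide | the new quay: the acid flask, the ether can, the solvent jar]
7. Drover goes to the new quay with the fuel sample.  [the old quay: the chlorine cylinder, the peroxide | the new quay: the acid flask, the ether can, the fuel sample, the solvent jar]
8. Drover goes back to the old quay alone.  [the old quay: the chlorine cylinder, the peroxide | the new quay: the acid flask, the ether can, the fuel sample, the solvent jar]
9. Drover goes to the new quay with the chlorine cylinder.  [the old quay: the peroxide | the new quay: the acid flask, the chlorine cylinder, the ether can, the fuel sample, the solvent jar]
10. Drover goes back to the old quay with the solvent jar.  [the old quay: the peroxide, the solvent jar | the new quay: the acid flask, the chlorine cylinder, the ether can, the fuel sample]
11. Drover goes to the new quay with the peroxide.  [the old quay: the solvent jar | the new quay: the acid flask, the chlorine cylinder, the ether can, the fuel sample, the peroxide]
12. Drover goes back to the old quay alone.  [the old quay: the solvent jar | the new quay: the acid flask, the chlorine cylinder, the ether can, the fuel sample, the peroxide]
13. Drover goes to the new quay with the solvent jar.  [the old quay: — | the new quay: the acid flask, the chlorine cylinder, the ether can, the fuel sample, the peroxide, the solvent jar]

Yes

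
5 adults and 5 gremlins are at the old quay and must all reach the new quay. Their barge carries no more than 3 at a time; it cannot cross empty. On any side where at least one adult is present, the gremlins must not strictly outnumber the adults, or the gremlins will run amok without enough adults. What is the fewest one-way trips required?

11

Counting alone: each trip to the new quay takes at most 3 across and each return brings at least 1 back, so after t trips out (and t−1 returns) at most 3t − (t−1) of the 10 are across; that first reaches 10 at t = 5, so at least 9 crossings are needed.
The safety rule pushes this higher. Following every safe sequence of crossings, the most of the 10 that can be at the new quay as the barge arrives there on crossing 9 is 9 — never all 10.
So no plan with fewer than 11 crossings exists, and this one achieves 11:
1. 2 gremlins → the new quay.  (the old quay: 5A 3G; the new quay: 0A 2G)
2. 1 gremlin ← the old quay.  (the old quay: 5A 4G; the new quay: 0A 1G)
3. 3 gremlins → the new quay.  (the old quay: 5A 1G; the new quay: 0A 4G)
4. 1 gremlin ← the old quay.  (the old quay: 5A 2G; the new quay: 0A 3G)
5. 3 adults → the new quay.  (the old quay: 2A 2G; the new quay: 3A 3G)
6. 1 adult and 1 gremlin ← the old quay.  (the old quay: 3A 3G; the new quay: 2A 2G)
7. 3 adults → the new quay.  (the old quay: 0A 3G; the new quay: 5A 2G)
8. 1 gremlin ← the old quay.  (the old quay: 0A 4G; the new quay: 5A 1G)
9. 2 gremlins → the new quay.  (the old quay: 0A 2G; the new quay: 5A 3G)
10. 1 gremlin ← the old quay.  (the old quay: 0A 3G; the new quay: 5A 2G)
11. 3 gremlins → the new quay.  (the old quay: 0A 0G; the new quay: 5A 5G)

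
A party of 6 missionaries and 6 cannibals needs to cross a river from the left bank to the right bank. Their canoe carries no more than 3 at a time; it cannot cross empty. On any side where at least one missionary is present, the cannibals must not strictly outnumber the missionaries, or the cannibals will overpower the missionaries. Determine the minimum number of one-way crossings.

impossible

Following every safe sequence of crossings from the start, the most of the 12 that can be at the right bank as the canoe arrives there on crossings 1, 3, 5 is 3, 5, 6 respectively; the best ever achieved is 6 of 12.
From crossing 7 on, no configuration arises that was not already reachable earlier: only 17 distinct safe configurations (who is on which side, and where the canoe is) can ever be reached, none of them has everyone across, and every continuation just revisits them. They are: 0 missionaries + 0 cannibals across (canoe back at the start); 0 missionaries + 1 cannibal across (canoe there); 0 missionaries + 1 cannibal across (canoe back at the start); 0 missionaries + 2 cannibals across (canoe there); 0 missionaries + 2 cannibals across (canoe back at the start); 0 missionaries + 3 cannibals across (canoe there); 0 missionaries + 3 cannibals across (canoe back at the start); 0 missionaries + 4 cannibals across (canoe there); 0 missionaries + 4 cannibals across (canoe back at the start); 0 missionaries + 5 cannibals across (canoe there); 0 missionaries + 5 cannibals across (canoe back at the start); 0 missionaries + 6 cannibals across (canoe there); 1 missionary + 1 cannibal across (canoe there); 1 missionary + 1 cannibal across (canoe back at the start); 2 missionaries + 2 cannibals across (canoe there); 2 missionaries + 2 cannibals across (canoe back at the start); 3 missionaries + 3 cannibals across (canoe there). So no valid plan exists.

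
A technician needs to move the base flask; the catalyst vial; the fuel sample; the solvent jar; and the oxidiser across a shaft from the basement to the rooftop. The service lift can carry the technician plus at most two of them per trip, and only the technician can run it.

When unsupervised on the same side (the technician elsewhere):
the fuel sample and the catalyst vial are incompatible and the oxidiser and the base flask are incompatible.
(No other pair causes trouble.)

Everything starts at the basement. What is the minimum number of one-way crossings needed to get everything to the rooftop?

5

Counting alone: the technician can take at most 2 across per trip to the rooftop, so moving all 5 needs at least 3 loaded trips out, with a return between consecutive ones — at least 5 crossings.
The plan below uses exactly 5 crossings, so it is optimal:
1. Technician goes to the rooftop with the base flask and the catalyst vial.  [the basement: the fuel sample, the oxidiser, the solvent jar | the rooftop: the base flask, the catalyst vial]
2. Technician goes back to the basement alone.  [the basement: the fuel sample, the oxidiser, the solvent jar | the rooftop: the base flask, the catalyst vial]
3. Technician goes to the rooftop with the solvent jar.  [the basement: the fuel sample, the oxidiser | the rooftop: the base flask, the catalyst vial, the solvent jar]
4. Technician goes back to the basement alone.  [the basement: the fuel sample, the oxidiser | the rooftop: the base flask, the catalyst vial, the solvent jar]
5. Technician goes to the rooftop with the fuel sample and the oxidiser.  [the basement: — | the rooftop: the base flask, the catalyst vial, the fuel sample, the oxidiser, the solvent jar]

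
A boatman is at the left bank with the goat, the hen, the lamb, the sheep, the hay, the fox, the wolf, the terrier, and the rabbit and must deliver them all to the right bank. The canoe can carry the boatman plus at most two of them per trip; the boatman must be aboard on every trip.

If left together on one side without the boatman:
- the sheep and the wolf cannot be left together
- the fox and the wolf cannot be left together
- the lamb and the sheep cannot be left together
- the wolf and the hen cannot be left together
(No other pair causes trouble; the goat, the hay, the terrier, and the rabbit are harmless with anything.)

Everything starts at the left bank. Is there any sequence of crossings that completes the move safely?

1. Boatman goes to the right bank with the lamb and the wolf.  [the left bank: the fox, the goat, the hay, the hen, the rabbit, the sheep, the terrier | the right bank: the lamb, the wolf]
2. Boatman goes back to the left bank alone.  [the left bank: the fox, the goat, the hay, the hen, the rabbit, the sheep, the terrier | the right bank: the lamb, the wolf]
3. Boatman goes to the right bank with the goat and the hay.  [the left bank: the fox, the hen, the rabbit, the sheep, the terrier | the right bank: the goat, the hay, the lamb, the wolf]
4. Boatman goes back to the left bank alone.  [the left bank: the fox, the hen, the rabbit, the sheep, the terrier | the right bank: the goat, the hay, the lamb, the wolf]
5. Boatman goes to the right bank with the rabbit and the terrier.  [the left bank: the fox, the hen, the sheep | the right bank: the goat, the hay, the lamb, the rabbit, the terrier, the wolf]
6. Boatman goes back to the left bank alone.  [the left bank: the fox, the hen, the sheep | the right bank: the goat, the hay, the lamb, the rabbit, the terrier, the wolf]
7. Boatman goes to the right bank with the fox and the hen.  [the left bank: the sheep | the right bank: the fox, the goat, the hay, the hen, the lamb, the rabbit, the terrier, the wolf]
8. Boatman goes back to the left bank with the wolf.  [the left bank: the sheep, the wolf | the right bank: the fox, the goat, the hay, the hen, the lamb, the rabbit, the terrier]
9. Boatman goes to the right bank with the sheep and the wolf.  [the left bank: — | the right bank: the fox, the goat, the hay, the hen, the lamb, the rabbit, the sheep, the terrier, the wolf]

Yes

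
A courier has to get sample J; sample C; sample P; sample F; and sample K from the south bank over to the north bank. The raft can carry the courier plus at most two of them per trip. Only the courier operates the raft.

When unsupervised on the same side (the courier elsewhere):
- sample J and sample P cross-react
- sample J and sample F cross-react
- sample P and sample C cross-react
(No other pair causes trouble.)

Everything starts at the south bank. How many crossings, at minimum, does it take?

Counting alone: the courier can take at most 2 across per trip to the north bank, so moving all 5 needs at least 3 loaded trips out, with a return between consecutive ones — at least 5 crossings.
The plan below uses exactly 5 crossings, so it is optimal:
1. Courier goes to the north bank with sample C and sample J.
2. Courier goes back to the south bank alone.
3. Courier goes to the north bank with sample K.
4. Courier goes back to the south bank alone.
5. Courier goes to the north bank with sample F and sample P.

5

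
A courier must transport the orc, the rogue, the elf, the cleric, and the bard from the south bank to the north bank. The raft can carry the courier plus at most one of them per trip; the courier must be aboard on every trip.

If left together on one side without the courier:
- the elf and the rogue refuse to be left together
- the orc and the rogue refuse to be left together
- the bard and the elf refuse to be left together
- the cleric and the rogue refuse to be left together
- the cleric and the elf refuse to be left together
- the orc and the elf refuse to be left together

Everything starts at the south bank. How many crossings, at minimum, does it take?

impossible

Whatever the first load, the items left behind include a forbidden pair without the courier. No opening move is safe, so no plan exists.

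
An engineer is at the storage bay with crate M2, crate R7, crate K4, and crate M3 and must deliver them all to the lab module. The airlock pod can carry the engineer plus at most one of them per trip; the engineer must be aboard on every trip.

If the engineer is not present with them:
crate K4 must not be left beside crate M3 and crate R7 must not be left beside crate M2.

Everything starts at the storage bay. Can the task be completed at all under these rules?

No

Whatever the first load, the items left behind include a forbidden pair without the engineer. No opening move is safe, so no plan exists.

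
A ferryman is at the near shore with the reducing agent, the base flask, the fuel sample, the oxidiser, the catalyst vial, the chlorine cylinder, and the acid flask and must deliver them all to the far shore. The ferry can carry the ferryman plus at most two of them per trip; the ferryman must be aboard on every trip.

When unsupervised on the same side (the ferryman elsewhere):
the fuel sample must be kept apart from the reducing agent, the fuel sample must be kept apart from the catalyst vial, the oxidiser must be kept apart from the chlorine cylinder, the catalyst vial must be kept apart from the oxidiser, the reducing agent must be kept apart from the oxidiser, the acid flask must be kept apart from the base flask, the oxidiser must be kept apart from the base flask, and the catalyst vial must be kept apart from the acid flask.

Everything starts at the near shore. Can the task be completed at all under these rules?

Whatever the first load, the items left behind include a forbidden pair without the ferryman. No opening move is safe, so no plan exists.

No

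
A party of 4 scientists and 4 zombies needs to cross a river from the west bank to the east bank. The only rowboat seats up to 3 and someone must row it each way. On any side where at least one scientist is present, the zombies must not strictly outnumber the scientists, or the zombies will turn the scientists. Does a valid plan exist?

1. 2 zombies → the east bank.  (the west bank: 4S 2Z; the east bank: 0S 2Z)
2. 1 zombie ← the west bank.  (the west bank: 4S 3Z; the east bank: 0S 1Z)
3. 3 zombies → the east bank.  (the west bank: 4S 0Z; the east bank: 0S 4Z)
4. 1 zombie ← the west bank.  (the west bank: 4S 1Z; the east bank: 0S 3Z)
5. 3 scientists → the east bank.  (the west bank: 1S 1Z; the east bank: 3S 3Z)
6. 1 scientist and 1 zombie ← the west bank.  (the west bank: 2S 2Z; the east bank: 2S 2Z)
7. 2 scientists → the east bank.  (the west bank: 0S 2Z; the east bank: 4S 2Z)
8. 1 zombie ← the west bank.  (the west bank: 0S 3Z; the east bank: 4S 1Z)
9. 3 zombies → the east bank.  (the west bank: 0S 0Z; the east bank: 4S 4Z)

Yes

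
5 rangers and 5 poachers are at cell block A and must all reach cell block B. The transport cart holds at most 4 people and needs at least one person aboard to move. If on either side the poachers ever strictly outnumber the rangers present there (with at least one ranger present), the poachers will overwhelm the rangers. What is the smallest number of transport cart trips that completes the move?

Counting alone: each trip to cell block B takes at most 4 across and each return brings at least 1 back, so after t trips out (and t−1 returns) at most 4t − (t−1) of the 10 are across; that first reaches 10 at t = 3, so at least 5 crossings are needed.
The safety rule pushes this higher. Following every safe sequence of crossings, the most of the 10 that can be at cell block B as the transport cart arrives there on crossing 5 is 9 — never all 10.
So no plan with fewer than 7 crossings exists, and this one achieves 7:
1. 2 poachers → cell block B.  (cell block A: 5R 3P; cell block B: 0R 2P)
2. 1 poacher ← cell block A.  (cell block A: 5R 4P; cell block B: 0R 1P)
3. 4 poachers → cell block B.  (cell block A: 5R 0P; cell block B: 0R 5P)
4. 1 poacher ← cell block A.  (cell block A: 5R 1P; cell block B: 0R 4P)
5. 4 rangers → cell block B.  (cell block A: 1R 1P; cell block B: 4R 4P)
6. 1 ranger and 1 poacher ← cell block A.  (cell block A: 2R 2P; cell block B: 3R 3P)
7. 2 rangers and 2 poachers → cell block B.  (cell block A: 0R 0P; cell block B: 5R 5P)

7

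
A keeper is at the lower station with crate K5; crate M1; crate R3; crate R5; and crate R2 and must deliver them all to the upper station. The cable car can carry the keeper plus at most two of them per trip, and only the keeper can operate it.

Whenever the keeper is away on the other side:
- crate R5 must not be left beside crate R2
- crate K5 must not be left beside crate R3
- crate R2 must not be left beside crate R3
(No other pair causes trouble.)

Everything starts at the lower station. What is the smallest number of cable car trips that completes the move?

5

Counting alone: the keeper can take at most 2 across per trip to the upper station, so moving all 5 needs at least 3 loaded trips out, with a return between consecutive ones — at least 5 crossings.
The plan below uses exactly 5 crossings, so it is optimal:
1. Keeper goes to the upper station with crate K5 and crate R2.  [the lower station: crate M1, crate R3, crate R5 | the upper station: crate K5, crate R2]
2. Keeper goes back to the lower station alone.  [the lower station: crate M1, crate R3, crate R5 | the upper station: crate K5, crate R2]
3. Keeper goes to the upper station with crate M1.  [the lower station: crate R3, crate R5 | the upper station: crate K5, crate M1, crate R2]
4. Keeper goes back to the lower station alone.  [the lower station: crate R3, crate R5 | the upper station: crate K5, crate M1, crate R2]
5. Keeper goes to the upper station with crate R3 and crate R5.  [the lower station: — | the upper station: crate K5, crate M1, crate R2, crate R3, crate R5]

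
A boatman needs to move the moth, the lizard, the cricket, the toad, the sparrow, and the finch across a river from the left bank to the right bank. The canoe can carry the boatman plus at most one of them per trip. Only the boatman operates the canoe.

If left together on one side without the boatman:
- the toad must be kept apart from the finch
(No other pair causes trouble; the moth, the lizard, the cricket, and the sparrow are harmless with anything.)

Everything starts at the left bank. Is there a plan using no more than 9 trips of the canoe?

Counting alone: the boatman can take at most 1 across per trip to the right bank, so moving all 6 needs at least 6 loaded trips out, with a return between consecutive ones — at least 11 crossings.
Since 9 < 11, 9 crossings cannot be enough. (The shortest complete plan in fact takes 11:)
1. Boatman goes to the right bank with the toad.  [the left bank: the cricket, the finch, the lizard, the moth, the sparrow | the right bank: the toad]
2. Boatman goes back to the left bank alone.  [the left bank: the cricket, the finch, the lizard, the moth, the sparrow | the right bank: the toad]
3. Boatman goes to the right bank with the moth.  [the left bank: the cricket, the finch, the lizard, the sparrow | the right bank: the moth, the toad]
4. Boatman goes back to the left bank alone.  [the left bank: the cricket, the finch, the lizard, the sparrow | the right bank: the moth, the toad]
5. Boatman goes to the right bank with the lizard.  [the left bank: the cricket, the finch, the sparrow | the right bank: the lizard, the moth, the toad]
6. Boatman goes back to the left bank alone.  [the left bank: the cricket, the finch, the sparrow | the right bank: the lizard, the moth, the toad]
7. Boatman goes to the right bank with the cricket.  [the left bank: the finch, the sparrow | the right bank: the cricket, the lizard, the moth, the toad]
8. Boatman goes back to the left bank alone.  [the left bank: the finch, the sparrow | the right bank: the cricket, the lizard, the moth, the toad]
9. Boatman goes to the right bank with the sparrow.  [the left bank: the finch | the right bank: the cricket, the lizard, the moth, the sparrow, the toad]
10. Boatman goes back to the left bank alone.  [the left bank: the finch | the right bank: the cricket, the lizard, the moth, the sparrow, the toad]
11. Boatman goes to the right bank with the finch.  [the left bank: — | the right bank: the cricket, the finch, the lizard, the moth, the sparrow, the toad]

No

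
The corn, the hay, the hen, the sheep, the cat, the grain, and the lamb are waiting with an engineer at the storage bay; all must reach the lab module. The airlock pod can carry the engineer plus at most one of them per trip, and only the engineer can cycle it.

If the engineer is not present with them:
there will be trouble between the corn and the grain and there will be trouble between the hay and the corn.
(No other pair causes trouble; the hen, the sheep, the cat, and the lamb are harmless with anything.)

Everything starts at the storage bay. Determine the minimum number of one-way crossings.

15

Counting alone: the engineer can take at most 1 across per trip to the lab module, so moving all 7 needs at least 7 loaded trips out, with a return between consecutive ones — at least 13 crossings.
The safety rule pushes this higher. Following every safe sequence of crossings, the most of the 7 that can be at the lab module as the airlock pod arrives there on crossing 13 is 6 — never all 7.
So no plan with fewer than 15 crossings exists, and this one achieves 15:
1. Engineer goes to the lab module with the corn.
2. Engineer goes back to the storage bay alone.
3. Engineer goes to the lab module with the hay.
4. Engineer goes back to the storage bay with the corn.
5. Engineer goes to the lab module with the grain.
6. Engineer goes back to the storage bay alone.
7. Engineer goes to the lab module with the hen.
8. Engineer goes back to the storage bay alone.
9. Engineer goes to the lab module with the sheep.
10. Engineer goes back to the storage bay alone.
11. Engineer goes to the lab module with the cat.
12. Engineer goes back to the storage bay alone.
13. Engineer goes to the lab module with the lamb.
14. Engineer goes back to the storage bay alone.
15. Engineer goes to the lab module with the corn.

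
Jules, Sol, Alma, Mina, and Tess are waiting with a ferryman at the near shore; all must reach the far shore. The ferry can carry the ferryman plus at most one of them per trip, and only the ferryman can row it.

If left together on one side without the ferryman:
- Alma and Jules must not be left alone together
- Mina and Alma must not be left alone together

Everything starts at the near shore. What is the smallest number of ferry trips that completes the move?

Counting alone: the ferryman can take at most 1 across per trip to the far shore, so moving all 5 needs at least 5 loaded trips out, with a return between consecutive ones — at least 9 crossings.
The safety rule pushes this higher. Following every safe sequence of crossings, the most of the 5 that can be at the far shore as the ferry arrives there on crossing 9 is 4 — never all 5.
So no plan with fewer than 11 crossings exists, and this one achieves 11:
1. Ferryman goes to the far shore with Alma.  [the near shore: Jules, Mina, Sol, Tess | the far shore: Alma]
2. Ferryman goes back to the near shore alone.  [the near shore: Jules, Mina, Sol, Tess | the far shore: Alma]
3. Ferryman goes to the far shore with Jules.  [the near shore: Mina, Sol, Tess | the far shore: Alma, Jules]
4. Ferryman goes back to the near shore with Alma.  [the near shore: Alma, Mina, Sol, Tess | the far shore: Jules]
5. Ferryman goes to the far shore with Mina.  [the near shore: Alma, Sol, Tess | the far shore: Jules, Mina]
6. Ferryman goes back to the near shore alone.  [the near shore: Alma, Sol, Tess | the far shore: Jules, Mina]
7. Ferryman goes to the far shore with Sol.  [the near shore: Alma, Tess | the far shore: Jules, Mina, Sol]
8. Ferryman goes back to the near shore alone.  [the near shore: Alma, Tess | the far shore: Jules, Mina, Sol]
9. Ferryman goes to the far shore with Tess.  [the near shore: Alma | the far shore: Jules, Mina, Sol, Tess]
10. Ferryman goes back to the near shore alone.  [the near shore: Alma | the far shore: Jules, Mina, Sol, Tess]
11. Ferryman goes to the far shore with Alma.  [the near shore: — | the far shore: Alma, Jules, Mina, Sol, Tess]

11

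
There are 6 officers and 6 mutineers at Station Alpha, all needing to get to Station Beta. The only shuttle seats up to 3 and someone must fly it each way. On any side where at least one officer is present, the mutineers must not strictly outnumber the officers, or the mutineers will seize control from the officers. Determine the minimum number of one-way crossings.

Following every safe sequence of crossings from the start, the most of the 12 that can be at Station Beta as the shuttle arrives there on crossings 1, 3, 5 is 3, 5, 6 respectively; the best ever achieved is 6 of 12.
From crossing 7 on, no configuration arises that was not already reachable earlier: only 17 distinct safe configurations (who is on which side, and where the shuttle is) can ever be reached, none of them has everyone across, and every continuation just revisits them. They are: 0 officers + 0 mutineers across (shuttle back at the start); 0 officers + 1 mutineer across (shuttle there); 0 officers + 1 mutineer across (shuttle back at the start); 0 officers + 2 mutineers across (shuttle there); 0 officers + 2 mutineers across (shuttle back at the start); 0 officers + 3 mutineers across (shuttle there); 0 officers + 3 mutineers across (shuttle back at the start); 0 officers + 4 mutineers across (shuttle there); 0 officers + 4 mutineers across (shuttle back at the start); 0 officers + 5 mutineers across (shuttle there); 0 officers + 5 mutineers across (shuttle back at the start); 0 officers + 6 mutineers across (shuttle there); 1 officer + 1 mutineer across (shuttle there); 1 officer + 1 mutineer across (shuttle back at the start); 2 officers + 2 mutineers across (shuttle there); 2 officers + 2 mutineers across (shuttle back at the start); 3 officers + 3 mutineers across (shuttle there). So no valid plan exists.

impossible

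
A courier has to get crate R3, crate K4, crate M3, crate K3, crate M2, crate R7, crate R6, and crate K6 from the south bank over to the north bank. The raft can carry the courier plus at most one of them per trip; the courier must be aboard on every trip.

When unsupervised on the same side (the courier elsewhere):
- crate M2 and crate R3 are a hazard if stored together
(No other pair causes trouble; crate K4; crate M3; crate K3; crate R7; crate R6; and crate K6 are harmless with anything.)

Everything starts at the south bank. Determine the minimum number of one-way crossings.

Counting alone: the courier can take at most 1 across per trip to the north bank, so moving all 8 needs at least 8 loaded trips out, with a return between consecutive ones — at least 15 crossings.
The plan below uses exactly 15 crossings, so it is optimal:
1. Courier goes to the north bank with crate R3.  [the south bank: crate K3, crate K4, crate K6, crate M2, crate M3, crate R6, crate R7 | the north bank: crate R3]
2. Courier goes back to the south bank alone.  [the south bank: crate K3, crate K4, crate K6, crate M2, crate M3, crate R6, crate R7 | the north bank: crate R3]
3. Courier goes to the north bank with crate K4.  [the south bank: crate K3, crate K6, crate M2, crate M3, crate R6, crate R7 | the north bank: crate K4, crate R3]
4. Courier goes back to the south bank alone.  [the south bank: crate K3, crate K6, crate M2, crate M3, crate R6, crate R7 | the north bank: crate K4, crate R3]
5. Courier goes to the north bank with crate M3.  [the south bank: crate K3, crate K6, crate M2, crate R6, crate R7 | the north bank: crate K4, crate M3, crate R3]
6. Courier goes back to the south bank alone.  [the south bank: crate K3, crate K6, crate M2, crate R6, crate R7 | the north bank: crate K4, crate M3, crate R3]
7. Courier goes to the north bank with crate K3.  [the south bank: crate K6, crate M2, crate R6, crate R7 | the north bank: crate K3, crate K4, crate M3, crate R3]
8. Courier goes back to the south bank alone.  [the south bank: crate K6, crate M2, crate R6, crate R7 | the north bank: crate K3, crate K4, crate M3, crate R3]
9. Courier goes to the north bank with crate R7.  [the south bank: crate K6, crate M2, crate R6 | the north bank: crate K3, crate K4, crate M3, crate R3, crate R7]
10. Courier goes back to the south bank alone.  [the south bank: crate K6, crate M2, crate R6 | the north bank: crate K3, crate K4, crate M3, crate R3, crate R7]
11. Courier goes to the north bank with crate R6.  [the south bank: crate K6, crate M2 | the north bank: crate K3, crate K4, crate M3, crate R3, crate R6, crate R7]
12. Courier goes back to the south bank alone.  [the south bank: crate K6, crate M2 | the north bank: crate K3, crate K4, crate M3, crate R3, crate R6, crate R7]
13. Courier goes to the north bank with crate K6.  [the south bank: crate M2 | the north bank: crate K3, crate K4, crate K6, crate M3, crate R3, crate R6, crate R7]
14. Courier goes back to the south bank alone.  [the south bank: crate M2 | the north bank: crate K3, crate K4, crate K6, crate M3, crate R3, crate R6, crate R7]
15. Courier goes to the north bank with crate M2.  [the south bank: — | the north bank: crate K3, crate K4, crate K6, crate M2, crate M3, crate R3, crate R6, crate R7]

15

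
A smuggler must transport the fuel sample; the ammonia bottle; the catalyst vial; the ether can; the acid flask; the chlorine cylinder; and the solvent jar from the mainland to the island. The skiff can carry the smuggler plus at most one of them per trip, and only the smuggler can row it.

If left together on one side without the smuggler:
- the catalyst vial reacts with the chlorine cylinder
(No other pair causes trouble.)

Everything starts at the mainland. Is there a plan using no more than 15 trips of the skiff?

Yes

Yes — this plan uses 13 crossings (≤ 15):
1. Smuggler goes to the island with the catalyst vial.
2. Smuggler goes back to the mainland alone.
3. Smuggler goes to the island with the fuel sample.
4. Smuggler goes back to the mainland alone.
5. Smuggler goes to the island with the ammonia bottle.
6. Smuggler goes back to the mainland alone.
7. Smuggler goes to the island with the ether can.
8. Smuggler goes back to the mainland alone.
9. Smuggler goes to the island with the acid flask.
10. Smuggler goes back to the mainland alone.
11. Smuggler goes to the island with the solvent jar.
12. Smuggler goes back to the mainland alone.
13. Smuggler goes to the island with the chlorine cylinder.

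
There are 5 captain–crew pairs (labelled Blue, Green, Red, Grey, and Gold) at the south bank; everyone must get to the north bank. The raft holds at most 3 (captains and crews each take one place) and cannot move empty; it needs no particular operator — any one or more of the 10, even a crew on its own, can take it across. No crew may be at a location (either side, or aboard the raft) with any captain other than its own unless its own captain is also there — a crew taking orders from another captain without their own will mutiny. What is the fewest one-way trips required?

11

Counting alone: each trip to the north bank takes at most 3 across and each return brings at least 1 back, so after t trips out (and t−1 returns) at most 3t − (t−1) of the 10 are across; that first reaches 10 at t = 5, so at least 9 crossings are needed.
The safety rule pushes this higher. Following every safe sequence of crossings, the most of the 10 that can be at the north bank as the raft arrives there on crossing 9 is 9 — never all 10.
So no plan with fewer than 11 crossings exists, and this one achieves 11:
1. captain Blue and crew Blue cross → the north bank.
2. captain Blue crosses ← the south bank.
3. crew Green, crew Grey, and crew Red cross → the north bank.
4. crew Blue crosses ← the south bank.
5. captain Green, captain Grey, and captain Red cross → the north bank.
6. captain Green and crew Green cross ← the south bank.
7. captain Blue, captain Gold, and captain Green cross → the north bank.
8. crew Red crosses ← the south bank.
9. crew Blue and crew Green cross → the north bank.
10. crew Blue crosses ← the south bank.
11. crew Blue, crew Gold, and crew Red cross → the north bank.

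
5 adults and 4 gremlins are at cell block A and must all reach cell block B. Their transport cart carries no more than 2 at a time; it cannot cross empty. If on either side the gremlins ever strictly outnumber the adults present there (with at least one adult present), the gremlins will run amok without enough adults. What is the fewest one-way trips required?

Counting alone: each trip to cell block B takes at most 2 across and each return brings at least 1 back, so after t trips out (and t−1 returns) at most 2t − (t−1) of the 9 are across; that first reaches 9 at t = 8, so at least 15 crossings are needed.
The plan below uses exactly 15 crossings, so it is optimal:
1. 2 gremlins → cell block B.  (cell block A: 5A 2G; cell block B: 0A 2G)
2. 1 gremlin ← cell block A.  (cell block A: 5A 3G; cell block B: 0A 1G)
3. 2 gremlins → cell block B.  (cell block A: 5A 1G; cell block B: 0A 3G)
4. 1 gremlin ← cell block A.  (cell block A: 5A 2G; cell block B: 0A 2G)
5. 2 adults → cell block B.  (cell block A: 3A 2G; cell block B: 2A 2G)
6. 1 gremlin ← cell block A.  (cell block A: 3A 3G; cell block B: 2A 1G)
7. 1 adult and 1 gremlin → cell block B.  (cell block A: 2A 2G; cell block B: 3A 2G)
8. 1 adult ← cell block A.  (cell block A: 3A 2G; cell block B: 2A 2G)
9. 1 adult and 1 gremlin → cell block B.  (cell block A: 2A 1G; cell block B: 3A 3G)
10. 1 gremlin ← cell block A.  (cell block A: 2A 2G; cell block B: 3A 2G)
11. 1 adult and 1 gremlin → cell block B.  (cell block A: 1A 1G; cell block B: 4A 3G)
12. 1 adult ← cell block A.  (cell block A: 2A 1G; cell block B: 3A 3G)
13. 1 adult and 1 gremlin → cell block B.  (cell block A: 1A 0G; cell block B: 4A 4G)
14. 1 gremlin ← cell block A.  (cell block A: 1A 1G; cell block B: 4A 3G)
15. 1 adult and 1 gremlin → cell block B.  (cell block A: 0A 0G; cell block B: 5A 4G)

15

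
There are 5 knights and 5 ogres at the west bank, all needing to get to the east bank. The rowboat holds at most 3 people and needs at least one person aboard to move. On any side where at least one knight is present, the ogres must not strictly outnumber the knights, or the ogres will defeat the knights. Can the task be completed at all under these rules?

1. 2 ogres → the east bank.  (the west bank: 5K 3O; the east bank: 0K 2O)
2. 1 ogre ← the west bank.  (the west bank: 5K 4O; the east bank: 0K 1O)
3. 3 ogres → the east bank.  (the west bank: 5K 1O; the east bank: 0K 4O)
4. 1 ogre ← the west bank.  (the west bank: 5K 2O; the east bank: 0K 3O)
5. 3 knights → the east bank.  (the west bank: 2K 2O; the east bank: 3K 3O)
6. 1 knight and 1 ogre ← the west bank.  (the west bank: 3K 3O; the east bank: 2K 2O)
7. 3 knights → the east bank.  (the west bank: 0K 3O; the east bank: 5K 2O)
8. 1 ogre ← the west bank.  (the west bank: 0K 4O; the east bank: 5K 1O)
9. 2 ogres → the east bank.  (the west bank: 0K 2O; the east bank: 5K 3O)
10. 1 ogre ← the west bank.  (the west bank: 0K 3O; the east bank: 5K 2O)
11. 3 ogres → the east bank.  (the west bank: 0K 0O; the east bank: 5K 5O)

Yes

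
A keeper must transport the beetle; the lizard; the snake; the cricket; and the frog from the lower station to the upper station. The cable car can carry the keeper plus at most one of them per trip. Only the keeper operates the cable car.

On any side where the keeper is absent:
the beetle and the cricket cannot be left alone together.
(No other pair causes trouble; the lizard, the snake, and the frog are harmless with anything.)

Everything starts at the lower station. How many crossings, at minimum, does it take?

Counting alone: the keeper can take at most 1 across per trip to the upper station, so moving all 5 needs at least 5 loaded trips out, with a return between consecutive ones — at least 9 crossings.
The plan below uses exactly 9 crossings, so it is optimal:
1. Keeper goes to the upper station with the beetle.  [the lower station: the cricket, the frog, the lizard, the snake | the upper station: the beetle]
2. Keeper goes back to the lower station alone.  [the lower station: the cricket, the frog, the lizard, the snake | the upper station: the beetle]
3. Keeper goes to the upper station with the lizard.  [the lower station: the cricket, the frog, the snake | the upper station: the beetle, the lizard]
4. Keeper goes back to the lower station alone.  [the lower station: the cricket, the frog, the snake | the upper station: the beetle, the lizard]
5. Keeper goes to the upper station with the snake.  [the lower station: the cricket, the frog | the upper station: the beetle, the lizard, the snake]
6. Keeper goes back to the lower station alone.  [the lower station: the cricket, the frog | the upper station: the beetle, the lizard, the snake]
7. Keeper goes to the upper station with the frog.  [the lower station: the cricket | the upper station: the beetle, the frog, the lizard, the snake]
8. Keeper goes back to the lower station alone.  [the lower station: the cricket | the upper station: the beetle, the frog, the lizard, the snake]
9. Keeper goes to the upper station with the cricket.  [the lower station: — | the upper station: the beetle, the cricket, the frog, the lizard, the snake]

9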